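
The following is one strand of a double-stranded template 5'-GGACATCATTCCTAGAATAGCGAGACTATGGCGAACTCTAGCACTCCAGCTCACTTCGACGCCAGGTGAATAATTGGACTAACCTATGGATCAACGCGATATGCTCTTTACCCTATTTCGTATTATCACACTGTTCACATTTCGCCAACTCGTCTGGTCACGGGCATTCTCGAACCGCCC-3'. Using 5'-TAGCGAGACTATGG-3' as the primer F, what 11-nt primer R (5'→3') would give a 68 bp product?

5'-AGGTTAGTCCA-3'

The forward primer binds at positions 18–31, so a 68 bp product ends at position 18 + 68 − 1 = 85.
The reverse primer anneals to the top strand over positions 75–85, i.e. to TGGACTAACCT.
Its sequence written 5'→3' is the reverse complement: AGGTTAGTCCA.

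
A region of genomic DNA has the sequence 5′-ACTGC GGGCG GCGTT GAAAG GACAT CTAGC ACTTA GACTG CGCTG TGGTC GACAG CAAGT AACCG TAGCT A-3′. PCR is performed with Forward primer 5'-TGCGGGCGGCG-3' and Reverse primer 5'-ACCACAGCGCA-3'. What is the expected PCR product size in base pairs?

47 bp

Scanning the template, TGCGGGCGGCG occurs at positions 3–13; this primer anneals to the bottom strand there with its 3' end pointing downstream.
Reverse complement of the reverse primer: TGCGCTGTGGT. This occurs on the top strand at positions 39–49.
Product length = (reverse-primer end) − (forward-primer start) + 1 = 49 − 3 + 1 = 47 bp.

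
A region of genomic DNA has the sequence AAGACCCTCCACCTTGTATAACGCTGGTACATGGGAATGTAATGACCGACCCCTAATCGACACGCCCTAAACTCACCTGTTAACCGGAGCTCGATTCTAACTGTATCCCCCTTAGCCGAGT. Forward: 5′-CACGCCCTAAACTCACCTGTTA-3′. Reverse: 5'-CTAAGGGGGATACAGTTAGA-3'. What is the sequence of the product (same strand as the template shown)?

Forward primer CACGCCCTAAACTCACCTGTTA is found on the top strand at positions 61–82.
Reverse complement of the reverse primer: TCTAACTGTATCCCCCTTAG. This occurs on the top strand at positions 96–115.
The product is the template from position 61 through 115 (55 bp).

5'-CACGCCCTAAACTCACCTGTTAACCGGAGCTCGATTCTAACTGTATCCCCCTTAG-3'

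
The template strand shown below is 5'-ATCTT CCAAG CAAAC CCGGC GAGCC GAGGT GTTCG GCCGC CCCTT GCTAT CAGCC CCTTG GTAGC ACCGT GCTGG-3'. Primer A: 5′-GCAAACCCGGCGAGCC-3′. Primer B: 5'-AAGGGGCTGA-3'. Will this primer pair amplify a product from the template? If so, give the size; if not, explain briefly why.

Yes — a 50 bp product.

Primer A (GCAAACCCGGCGAGCC) matches the top strand at positions 10–25; it acts as a forward primer.
Primer B's reverse complement is TCAGCCCCTT, matching the top strand at positions 50–59; it acts as a reverse primer.
The 3' ends face each other across positions 10–59, giving a 50 bp product.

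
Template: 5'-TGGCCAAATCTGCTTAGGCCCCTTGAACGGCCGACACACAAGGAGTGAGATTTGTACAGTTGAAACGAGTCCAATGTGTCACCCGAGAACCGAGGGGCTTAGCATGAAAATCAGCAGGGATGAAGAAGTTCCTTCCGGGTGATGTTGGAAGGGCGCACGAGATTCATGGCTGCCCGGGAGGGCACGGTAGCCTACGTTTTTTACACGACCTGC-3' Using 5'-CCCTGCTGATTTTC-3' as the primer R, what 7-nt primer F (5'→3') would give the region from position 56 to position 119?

5'-ACAGTTG-3'

The reverse primer's reverse complement GAAAATCAGCAGGG matches the template at positions 106–119; the product starts at position 56.
The forward primer is identical to the top strand over positions 56–62: ACAGTTG.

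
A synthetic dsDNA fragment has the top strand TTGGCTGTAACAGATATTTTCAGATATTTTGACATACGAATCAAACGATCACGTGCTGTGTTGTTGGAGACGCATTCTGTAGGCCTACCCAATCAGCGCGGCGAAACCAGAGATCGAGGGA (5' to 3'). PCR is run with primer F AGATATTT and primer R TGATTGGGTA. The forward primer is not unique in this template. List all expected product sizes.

84 bp, 74 bp

The forward primer AGATATTT matches the top strand at positions 12–19, 22–29.
The reverse primer's reverse complement is TACCCAATCA, matching at positions 86–95.
Each forward site pairs with the reverse site to give a product ending at position 95: sizes 84, 74 bp.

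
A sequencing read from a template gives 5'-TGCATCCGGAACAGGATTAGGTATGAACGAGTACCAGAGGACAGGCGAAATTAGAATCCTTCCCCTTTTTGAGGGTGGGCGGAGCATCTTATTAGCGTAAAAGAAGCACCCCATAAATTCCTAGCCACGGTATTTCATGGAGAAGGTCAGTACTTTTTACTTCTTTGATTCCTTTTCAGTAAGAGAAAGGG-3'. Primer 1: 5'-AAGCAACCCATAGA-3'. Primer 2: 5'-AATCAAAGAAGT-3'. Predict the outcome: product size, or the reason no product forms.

Primer 1 (AAGCAACCCATAGA) does not match the top strand, and its reverse complement TCTATGGGTTGCTT does not match either.
With no annealing site for primer 1, no amplification occurs.

No product — primer 1 has no binding site in the template.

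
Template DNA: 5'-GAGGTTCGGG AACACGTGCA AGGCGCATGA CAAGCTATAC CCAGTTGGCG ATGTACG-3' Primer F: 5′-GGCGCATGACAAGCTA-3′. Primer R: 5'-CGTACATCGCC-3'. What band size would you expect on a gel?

36 bp

Forward primer GGCGCATGACAAGCTA is found on the top strand at positions 22–37.
Taking the reverse complement of CGTACATCGCC gives GGCGATGTACG, found at positions 47–57 on the template; the primer anneals here to the top strand with its 3' end pointing upstream.
Amplicon spans positions 22–57: 36 bp.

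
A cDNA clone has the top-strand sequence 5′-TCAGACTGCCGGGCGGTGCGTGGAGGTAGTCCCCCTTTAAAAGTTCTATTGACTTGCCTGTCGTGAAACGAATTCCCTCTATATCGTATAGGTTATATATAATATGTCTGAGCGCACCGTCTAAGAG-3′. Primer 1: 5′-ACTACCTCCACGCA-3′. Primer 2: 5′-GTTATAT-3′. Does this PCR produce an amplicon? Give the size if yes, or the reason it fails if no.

No product — the primers' 3' ends point away from each other.

Primer 1 (ACTACCTCCACGCA) has reverse complement TGCGTGGAGGTAGT, which matches the top strand at positions 17–30; primer 1 anneals to the top strand there with its 3' end pointing upstream toward position 17.
Primer 2 (GTTATAT) matches the top strand directly at positions 92–98; it anneals to the bottom strand with its 3' end pointing downstream toward position 98.
The 3' ends diverge (primer 1 extends toward position 1, primer 2 toward position 127), so the primers never converge on a shared product.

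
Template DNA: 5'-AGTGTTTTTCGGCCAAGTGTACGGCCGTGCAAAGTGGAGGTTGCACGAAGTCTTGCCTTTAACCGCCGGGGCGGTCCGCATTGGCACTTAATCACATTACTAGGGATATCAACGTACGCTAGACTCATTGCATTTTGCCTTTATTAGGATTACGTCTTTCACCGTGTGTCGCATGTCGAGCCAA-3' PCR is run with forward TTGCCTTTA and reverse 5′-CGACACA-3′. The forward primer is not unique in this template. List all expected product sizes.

The forward primer TTGCCTTTA matches the top strand at positions 53–61, 135–143.
The reverse primer's reverse complement is TGTGTCG, matching at positions 165–171.
Each forward site pairs with the reverse site to give a product ending at position 171: sizes 119, 37 bp.

119 bp, 37 bp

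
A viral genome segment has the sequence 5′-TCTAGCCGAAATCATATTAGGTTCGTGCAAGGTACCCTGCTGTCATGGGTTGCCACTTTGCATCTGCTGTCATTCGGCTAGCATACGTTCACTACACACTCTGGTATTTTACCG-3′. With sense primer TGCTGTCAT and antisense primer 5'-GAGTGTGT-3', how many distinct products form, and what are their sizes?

The forward primer TGCTGTCAT matches the top strand at positions 38–46, 65–73.
The reverse primer's reverse complement is ACACACTC, matching at positions 94–101.
Each forward site pairs with the reverse site to give a product ending at position 101: sizes 64, 37 bp.

Two products: 64 bp, 37 bp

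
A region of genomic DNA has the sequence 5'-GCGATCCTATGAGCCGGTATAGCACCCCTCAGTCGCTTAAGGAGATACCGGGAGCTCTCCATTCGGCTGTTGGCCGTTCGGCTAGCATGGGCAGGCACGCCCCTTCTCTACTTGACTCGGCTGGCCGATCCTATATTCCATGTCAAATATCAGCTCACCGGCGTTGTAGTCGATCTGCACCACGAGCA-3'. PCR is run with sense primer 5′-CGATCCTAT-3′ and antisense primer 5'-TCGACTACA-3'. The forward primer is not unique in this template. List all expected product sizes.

172 bp, 48 bp

The forward primer CGATCCTAT matches the top strand at positions 2–10, 126–134.
The reverse primer's reverse complement is TGTAGTCGA, matching at positions 165–173.
Each forward site pairs with the reverse site to give a product ending at position 173: sizes 172, 48 bp.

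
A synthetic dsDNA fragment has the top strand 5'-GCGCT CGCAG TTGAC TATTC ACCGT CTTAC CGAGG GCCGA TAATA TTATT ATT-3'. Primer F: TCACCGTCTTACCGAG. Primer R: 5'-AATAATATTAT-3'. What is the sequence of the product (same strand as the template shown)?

5'-TCACCGTCTTACCGAGGGCCGATAATATTATT-3'

The forward primer matches the template at positions 19–34.
The reverse primer's reverse complement is ATAATATTATT, which matches the template at positions 40–50.
The product is the template from position 19 through 50 (32 bp).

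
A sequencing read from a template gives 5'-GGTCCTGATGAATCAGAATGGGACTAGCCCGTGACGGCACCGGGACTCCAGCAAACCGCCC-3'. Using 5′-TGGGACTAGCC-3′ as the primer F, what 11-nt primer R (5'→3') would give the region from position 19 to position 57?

5'-GGTTTGCTGGA-3'

The product's 3' end on the top strand is position 57.
The reverse primer anneals to the top strand over positions 47–57, i.e. to TCCAGCAAACC.
Its sequence written 5'→3' is the reverse complement: GGTTTGCTGGA.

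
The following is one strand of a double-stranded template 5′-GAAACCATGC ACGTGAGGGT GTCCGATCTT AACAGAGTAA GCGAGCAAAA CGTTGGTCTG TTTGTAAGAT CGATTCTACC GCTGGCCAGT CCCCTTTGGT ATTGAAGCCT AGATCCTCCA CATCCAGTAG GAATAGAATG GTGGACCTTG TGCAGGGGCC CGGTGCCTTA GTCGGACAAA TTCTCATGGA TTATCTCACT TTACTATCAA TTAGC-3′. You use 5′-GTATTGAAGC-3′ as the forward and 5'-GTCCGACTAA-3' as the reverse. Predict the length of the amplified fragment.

The forward primer matches the template at positions 99–108.
Reverse complement of the reverse primer: TTAGTCGGAC. This occurs on the top strand at positions 168–177.
The product runs from position 99 to position 177, so its length is 177 − 99 + 1 = 79 bp.

79 bp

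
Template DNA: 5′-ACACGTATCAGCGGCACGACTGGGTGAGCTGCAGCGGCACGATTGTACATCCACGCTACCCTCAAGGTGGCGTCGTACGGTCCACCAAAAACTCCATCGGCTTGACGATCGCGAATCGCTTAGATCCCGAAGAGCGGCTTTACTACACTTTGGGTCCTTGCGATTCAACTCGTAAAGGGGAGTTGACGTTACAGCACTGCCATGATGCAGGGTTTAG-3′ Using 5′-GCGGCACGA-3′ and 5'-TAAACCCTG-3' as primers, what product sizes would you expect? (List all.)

The forward primer GCGGCACGA matches the top strand at positions 11–19, 34–42.
The reverse primer's reverse complement is CAGGGTTTA, matching at positions 208–216.
Each forward site pairs with the reverse site to give a product ending at position 216: sizes 206, 183 bp.

206 bp, 183 bp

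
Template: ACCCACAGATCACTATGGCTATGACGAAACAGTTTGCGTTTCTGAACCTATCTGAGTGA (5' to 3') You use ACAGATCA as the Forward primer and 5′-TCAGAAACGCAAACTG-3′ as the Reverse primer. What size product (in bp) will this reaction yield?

41 bp

The forward primer matches the template at positions 5–12.
Reverse complement of the reverse primer: CAGTTTGCGTTTCTGA. This occurs on the top strand at positions 30–45.
Amplicon spans positions 5–45: 41 bp.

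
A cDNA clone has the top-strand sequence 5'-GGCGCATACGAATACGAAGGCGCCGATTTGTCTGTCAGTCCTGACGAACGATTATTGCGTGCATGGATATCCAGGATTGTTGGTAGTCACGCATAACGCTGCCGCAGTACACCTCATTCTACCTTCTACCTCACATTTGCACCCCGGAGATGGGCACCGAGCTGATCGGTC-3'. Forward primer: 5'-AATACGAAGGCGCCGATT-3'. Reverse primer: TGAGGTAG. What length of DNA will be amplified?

The forward primer matches the template at positions 11–28.
Reverse complement of the reverse primer: CTACCTCA. This occurs on the top strand at positions 126–133.
The product runs from position 11 to position 133, so its length is 133 − 11 + 1 = 123 bp.

123 bp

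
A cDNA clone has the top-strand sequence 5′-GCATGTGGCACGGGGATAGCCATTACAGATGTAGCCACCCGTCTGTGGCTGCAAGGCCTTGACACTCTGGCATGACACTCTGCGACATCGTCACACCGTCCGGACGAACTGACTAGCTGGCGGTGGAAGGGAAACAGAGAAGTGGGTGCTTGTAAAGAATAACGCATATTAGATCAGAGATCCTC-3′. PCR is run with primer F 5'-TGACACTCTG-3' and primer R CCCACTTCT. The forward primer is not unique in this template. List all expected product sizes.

The forward primer TGACACTCTG matches the top strand at positions 60–69, 73–82.
The reverse primer's reverse complement is AGAAGTGGG, matching at positions 138–146.
Each forward site pairs with the reverse site to give a product ending at position 146: sizes 87, 74 bp.

87 bp, 74 bp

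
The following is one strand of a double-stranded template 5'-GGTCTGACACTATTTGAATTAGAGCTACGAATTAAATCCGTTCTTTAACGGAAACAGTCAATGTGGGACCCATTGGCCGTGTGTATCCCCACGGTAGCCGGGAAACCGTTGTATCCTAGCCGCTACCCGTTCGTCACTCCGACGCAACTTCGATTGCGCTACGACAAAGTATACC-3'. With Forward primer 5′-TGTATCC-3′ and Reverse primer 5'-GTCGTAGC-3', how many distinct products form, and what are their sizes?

Two products: 84 bp, 56 bp

The forward primer TGTATCC matches the top strand at positions 82–88, 110–116.
The reverse primer's reverse complement is GCTACGAC, matching at positions 158–165.
Each forward site pairs with the reverse site to give a product ending at position 165: sizes 84, 56 bp.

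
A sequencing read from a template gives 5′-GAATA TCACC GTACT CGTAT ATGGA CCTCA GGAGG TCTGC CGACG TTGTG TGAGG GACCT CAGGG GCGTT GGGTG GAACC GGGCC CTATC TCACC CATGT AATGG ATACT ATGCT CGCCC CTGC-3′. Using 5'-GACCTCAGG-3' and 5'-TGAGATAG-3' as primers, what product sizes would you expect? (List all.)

The forward primer GACCTCAGG matches the top strand at positions 24–32, 56–64.
The reverse primer's reverse complement is CTATCTCA, matching at positions 86–93.
Each forward site pairs with the reverse site to give a product ending at position 93: sizes 70, 38 bp.

70 bp, 38 bp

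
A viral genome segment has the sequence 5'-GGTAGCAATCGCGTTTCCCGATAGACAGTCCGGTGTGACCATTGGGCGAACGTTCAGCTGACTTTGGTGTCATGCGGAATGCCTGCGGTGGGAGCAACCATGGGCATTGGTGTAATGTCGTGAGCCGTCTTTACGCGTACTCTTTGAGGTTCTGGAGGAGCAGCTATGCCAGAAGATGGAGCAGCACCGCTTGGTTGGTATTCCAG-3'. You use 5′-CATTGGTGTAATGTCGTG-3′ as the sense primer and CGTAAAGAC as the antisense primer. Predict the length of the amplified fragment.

Forward primer CATTGGTGTAATGTCGTG is found on the top strand at positions 105–122.
Reverse complement of the reverse primer: GTCTTTACG. This occurs on the top strand at positions 127–135.
Amplicon spans positions 105–135: 31 bp.

31 bp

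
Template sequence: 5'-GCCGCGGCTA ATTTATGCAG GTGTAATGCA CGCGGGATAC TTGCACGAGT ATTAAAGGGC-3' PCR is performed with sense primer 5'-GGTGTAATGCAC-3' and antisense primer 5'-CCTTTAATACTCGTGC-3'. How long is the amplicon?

39 bp

Scanning the template, GGTGTAATGCAC occurs at positions 20–31; this primer anneals to the bottom strand there with its 3' end pointing downstream.
The reverse primer's reverse complement is GCACGAGTATTAAAGG, which matches the template at positions 43–58.
Product length = (reverse-primer end) − (forward-primer start) + 1 = 58 − 20 + 1 = 39 bp.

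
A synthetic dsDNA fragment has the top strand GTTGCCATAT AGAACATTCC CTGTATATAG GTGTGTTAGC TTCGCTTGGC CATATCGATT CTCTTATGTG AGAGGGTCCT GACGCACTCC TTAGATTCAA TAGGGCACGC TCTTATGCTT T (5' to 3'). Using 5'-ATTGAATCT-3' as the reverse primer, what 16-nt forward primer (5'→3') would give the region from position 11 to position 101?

The reverse primer's reverse complement AGATTCAAT matches the template at positions 93–101; the product starts at position 11.
The forward primer is identical to the top strand over positions 11–26: AGAACATTCCCTGTAT.

5'-AGAACATTCCCTGTAT-3'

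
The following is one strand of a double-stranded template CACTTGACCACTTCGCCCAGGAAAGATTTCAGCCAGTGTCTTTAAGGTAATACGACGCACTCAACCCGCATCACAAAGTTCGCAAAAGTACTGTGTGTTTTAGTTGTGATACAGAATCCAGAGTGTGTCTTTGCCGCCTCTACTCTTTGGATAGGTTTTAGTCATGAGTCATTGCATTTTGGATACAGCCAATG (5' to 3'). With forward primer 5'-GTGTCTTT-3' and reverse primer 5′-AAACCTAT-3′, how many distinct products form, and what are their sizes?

The forward primer GTGTCTTT matches the top strand at positions 36–43, 125–132.
The reverse primer's reverse complement is ATAGGTTT, matching at positions 151–158.
Each forward site pairs with the reverse site to give a product ending at position 158: sizes 123, 34 bp.

Two products: 123 bp, 34 bp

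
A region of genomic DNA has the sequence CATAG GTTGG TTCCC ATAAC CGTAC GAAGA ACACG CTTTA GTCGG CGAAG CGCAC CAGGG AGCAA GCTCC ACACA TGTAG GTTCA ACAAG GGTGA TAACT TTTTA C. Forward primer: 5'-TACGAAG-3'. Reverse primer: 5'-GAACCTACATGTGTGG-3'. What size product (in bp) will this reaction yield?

Forward primer TACGAAG is found on the top strand at positions 23–29.
Reverse complement of the reverse primer: CCACACATGTAGGTTC. This occurs on the top strand at positions 69–84.
Amplicon spans positions 23–84: 62 bp.

62 bp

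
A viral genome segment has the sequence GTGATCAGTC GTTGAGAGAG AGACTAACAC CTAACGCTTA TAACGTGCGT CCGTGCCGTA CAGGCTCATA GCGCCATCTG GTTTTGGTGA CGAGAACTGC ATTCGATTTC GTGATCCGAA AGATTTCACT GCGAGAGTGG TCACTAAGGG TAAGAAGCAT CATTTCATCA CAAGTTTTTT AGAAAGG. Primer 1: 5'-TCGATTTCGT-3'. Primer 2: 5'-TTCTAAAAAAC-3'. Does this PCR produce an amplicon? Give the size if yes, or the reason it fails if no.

Primer 1 (TCGATTTCGT) matches the top strand at positions 103–112; it acts as a forward primer.
Primer 2's reverse complement is GTTTTTTAGAA, matching the top strand at positions 174–184; it acts as a reverse primer.
The 3' ends face each other across positions 103–184, giving an 82 bp product.

Yes — an 82 bp product.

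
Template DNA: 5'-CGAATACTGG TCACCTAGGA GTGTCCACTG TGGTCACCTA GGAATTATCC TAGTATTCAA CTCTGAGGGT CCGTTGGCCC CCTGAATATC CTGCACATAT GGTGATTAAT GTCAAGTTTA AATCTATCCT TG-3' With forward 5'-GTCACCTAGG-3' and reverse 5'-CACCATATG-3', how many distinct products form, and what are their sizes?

Two products: 95 bp, 72 bp

The forward primer GTCACCTAGG matches the top strand at positions 10–19, 33–42.
The reverse primer's reverse complement is CATATGGTG, matching at positions 96–104.
Each forward site pairs with the reverse site to give a product ending at position 104: sizes 95, 72 bp.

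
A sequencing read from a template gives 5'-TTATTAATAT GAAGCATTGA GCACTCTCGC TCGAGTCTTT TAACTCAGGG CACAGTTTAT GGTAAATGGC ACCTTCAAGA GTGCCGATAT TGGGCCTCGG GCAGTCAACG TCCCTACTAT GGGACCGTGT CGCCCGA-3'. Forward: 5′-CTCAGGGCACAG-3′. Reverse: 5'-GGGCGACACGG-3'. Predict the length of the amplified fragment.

Forward primer CTCAGGGCACAG is found on the top strand at positions 44–55.
The reverse primer's reverse complement is CCGTGTCGCCC, which matches the template at positions 125–135.
Amplicon spans positions 44–135: 92 bp.

92 bp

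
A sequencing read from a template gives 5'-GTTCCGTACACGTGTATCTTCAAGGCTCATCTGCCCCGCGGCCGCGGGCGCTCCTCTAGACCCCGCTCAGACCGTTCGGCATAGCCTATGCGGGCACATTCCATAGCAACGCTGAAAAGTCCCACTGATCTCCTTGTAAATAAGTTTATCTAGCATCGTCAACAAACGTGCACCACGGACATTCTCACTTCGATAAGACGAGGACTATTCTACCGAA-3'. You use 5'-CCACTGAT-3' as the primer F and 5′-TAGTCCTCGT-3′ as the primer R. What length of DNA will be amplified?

Scanning the template, CCACTGAT occurs at positions 122–129; this primer anneals to the bottom strand there with its 3' end pointing downstream.
Taking the reverse complement of TAGTCCTCGT gives ACGAGGACTA, found at positions 198–207 on the template; the primer anneals here to the top strand with its 3' end pointing upstream.
The product runs from position 122 to position 207, so its length is 207 − 122 + 1 = 86 bp.

86 bp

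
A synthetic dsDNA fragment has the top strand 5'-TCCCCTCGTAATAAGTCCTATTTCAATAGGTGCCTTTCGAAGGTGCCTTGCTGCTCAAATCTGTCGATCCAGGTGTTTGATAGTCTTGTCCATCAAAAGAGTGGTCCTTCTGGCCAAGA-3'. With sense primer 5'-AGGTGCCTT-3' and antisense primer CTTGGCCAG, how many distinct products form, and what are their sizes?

The forward primer AGGTGCCTT matches the top strand at positions 28–36, 41–49.
The reverse primer's reverse complement is CTGGCCAAG, matching at positions 110–118.
Each forward site pairs with the reverse site to give a product ending at position 118: sizes 91, 78 bp.

Two products: 91 bp, 78 bp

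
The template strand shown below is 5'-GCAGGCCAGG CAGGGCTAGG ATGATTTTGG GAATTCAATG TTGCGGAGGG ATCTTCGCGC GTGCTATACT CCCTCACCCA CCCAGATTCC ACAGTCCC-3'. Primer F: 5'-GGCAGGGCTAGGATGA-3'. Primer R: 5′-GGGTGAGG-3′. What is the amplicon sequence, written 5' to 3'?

5'-GGCAGGGCTAGGATGATTTTGGGAATTCAATGTTGCGGAGGGATCTTCGCGCGTGCTATACTCCCTCACCC-3'

Forward primer GGCAGGGCTAGGATGA is found on the top strand at positions 9–24.
Taking the reverse complement of GGGTGAGG gives CCTCACCC, found at positions 72–79 on the template; the primer anneals here to the top strand with its 3' end pointing upstream.
The product is the template from position 9 through 79 (71 bp).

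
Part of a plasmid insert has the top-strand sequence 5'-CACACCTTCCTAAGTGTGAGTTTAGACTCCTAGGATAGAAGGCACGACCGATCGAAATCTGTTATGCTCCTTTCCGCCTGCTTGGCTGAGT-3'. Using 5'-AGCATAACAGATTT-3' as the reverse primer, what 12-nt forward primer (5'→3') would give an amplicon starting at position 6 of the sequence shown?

5'-CTTCCTAAGTGT-3'

The reverse primer's reverse complement AAATCTGTTATGCT matches the template at positions 55–68; the product starts at position 6.
The forward primer is identical to the top strand over positions 6–17: CTTCCTAAGTGT.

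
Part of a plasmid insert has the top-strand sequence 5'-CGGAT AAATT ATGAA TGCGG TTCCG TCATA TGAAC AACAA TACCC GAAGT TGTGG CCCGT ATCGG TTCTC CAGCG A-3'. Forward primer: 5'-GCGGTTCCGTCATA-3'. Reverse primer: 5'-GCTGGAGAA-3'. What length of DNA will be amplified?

The forward primer matches the template at positions 17–30.
Reverse complement of the reverse primer: TTCTCCAGC. This occurs on the top strand at positions 66–74.
Amplicon spans positions 17–74: 58 bp.

58 bp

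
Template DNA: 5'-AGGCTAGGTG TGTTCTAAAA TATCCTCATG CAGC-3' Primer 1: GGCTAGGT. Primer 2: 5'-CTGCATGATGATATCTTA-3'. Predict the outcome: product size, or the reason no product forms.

Primer 2 (CTGCATGATGATATCTTA) does not match the top strand, and its reverse complement TAAGATATCATCATGCAG does not match either.
With no annealing site for primer 2, no amplification occurs.

No product — primer 2 has no binding site in the template.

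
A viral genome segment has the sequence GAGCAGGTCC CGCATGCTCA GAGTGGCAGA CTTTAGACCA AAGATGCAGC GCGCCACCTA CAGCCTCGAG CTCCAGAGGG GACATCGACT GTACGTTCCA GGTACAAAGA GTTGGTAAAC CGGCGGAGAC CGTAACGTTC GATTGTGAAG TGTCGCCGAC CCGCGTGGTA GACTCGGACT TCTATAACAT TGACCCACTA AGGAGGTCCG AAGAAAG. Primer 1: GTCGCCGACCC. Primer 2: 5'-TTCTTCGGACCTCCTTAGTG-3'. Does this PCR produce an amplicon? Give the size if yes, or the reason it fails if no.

Yes — a 64 bp product.

Primer 1 (GTCGCCGACCC) matches the top strand at positions 152–162; it acts as a forward primer.
Primer 2's reverse complement is CACTAAGGAGGTCCGAAGAA, matching the top strand at positions 196–215; it acts as a reverse primer.
The 3' ends face each other across positions 152–215, giving a 64 bp product.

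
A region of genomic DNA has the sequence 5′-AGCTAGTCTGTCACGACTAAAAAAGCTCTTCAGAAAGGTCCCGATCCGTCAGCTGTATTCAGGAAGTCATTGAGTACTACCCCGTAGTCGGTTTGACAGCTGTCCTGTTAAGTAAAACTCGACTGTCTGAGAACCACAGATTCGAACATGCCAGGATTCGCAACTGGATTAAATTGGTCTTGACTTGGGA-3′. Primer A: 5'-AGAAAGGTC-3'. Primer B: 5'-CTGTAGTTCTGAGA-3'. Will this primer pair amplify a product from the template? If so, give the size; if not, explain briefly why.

No product — primer B has no binding site in the template.

Primer B (CTGTAGTTCTGAGA) does not match the top strand, and its reverse complement TCTCAGAACTACAG does not match either.
With no annealing site for primer B, no amplification occurs.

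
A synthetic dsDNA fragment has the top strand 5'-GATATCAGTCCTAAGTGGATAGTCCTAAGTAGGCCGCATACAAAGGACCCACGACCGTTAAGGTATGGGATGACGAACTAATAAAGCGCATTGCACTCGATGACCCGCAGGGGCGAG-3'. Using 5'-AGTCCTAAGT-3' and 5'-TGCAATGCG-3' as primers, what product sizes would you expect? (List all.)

The forward primer AGTCCTAAGT matches the top strand at positions 7–16, 21–30.
The reverse primer's reverse complement is CGCATTGCA, matching at positions 87–95.
Each forward site pairs with the reverse site to give a product ending at position 95: sizes 89, 75 bp.

89 bp, 75 bp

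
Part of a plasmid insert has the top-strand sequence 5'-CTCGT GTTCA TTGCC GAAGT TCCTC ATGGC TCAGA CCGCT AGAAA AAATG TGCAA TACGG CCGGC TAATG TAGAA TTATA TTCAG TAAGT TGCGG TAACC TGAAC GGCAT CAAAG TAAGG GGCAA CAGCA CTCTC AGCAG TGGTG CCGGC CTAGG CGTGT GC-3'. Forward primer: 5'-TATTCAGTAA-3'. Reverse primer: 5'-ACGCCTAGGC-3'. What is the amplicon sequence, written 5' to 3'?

Forward primer TATTCAGTAA is found on the top strand at positions 79–88.
The reverse primer's reverse complement is GCCTAGGCGT, which matches the template at positions 149–158.
The product is the template from position 79 through 158 (80 bp).

5'-TATTCAGTAAGTTGCGGTAACCTGAACGGCATCAAAGTAAGGGGCAACAGCACTCTCAGCAGTGGTGCCGGCCTAGGCGT-3'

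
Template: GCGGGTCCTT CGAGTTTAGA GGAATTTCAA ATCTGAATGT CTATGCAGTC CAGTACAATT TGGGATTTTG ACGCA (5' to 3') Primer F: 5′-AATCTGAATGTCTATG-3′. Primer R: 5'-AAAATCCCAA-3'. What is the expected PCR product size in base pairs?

Forward primer AATCTGAATGTCTATG is found on the top strand at positions 30–45.
Reverse complement of the reverse primer: TTGGGATTTT. This occurs on the top strand at positions 60–69.
Amplicon spans positions 30–69: 40 bp.

40 bp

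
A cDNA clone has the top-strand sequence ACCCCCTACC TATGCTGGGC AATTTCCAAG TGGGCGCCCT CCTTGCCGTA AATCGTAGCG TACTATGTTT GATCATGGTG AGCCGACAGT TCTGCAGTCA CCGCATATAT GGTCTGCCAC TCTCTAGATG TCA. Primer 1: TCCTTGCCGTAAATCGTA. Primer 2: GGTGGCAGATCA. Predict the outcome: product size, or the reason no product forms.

Primer 2 (GGTGGCAGATCA) does not match the top strand, and its reverse complement TGATCTGCCACC does not match either.
With no annealing site for primer 2, no amplification occurs.

No product — primer 2 has no binding site in the template.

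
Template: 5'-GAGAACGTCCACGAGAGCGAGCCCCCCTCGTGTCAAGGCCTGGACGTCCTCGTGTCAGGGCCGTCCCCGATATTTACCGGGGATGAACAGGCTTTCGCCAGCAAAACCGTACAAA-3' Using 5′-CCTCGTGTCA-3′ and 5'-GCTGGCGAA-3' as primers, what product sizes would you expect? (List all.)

77 bp, 55 bp

The forward primer CCTCGTGTCA matches the top strand at positions 26–35, 48–57.
The reverse primer's reverse complement is TTCGCCAGC, matching at positions 94–102.
Each forward site pairs with the reverse site to give a product ending at position 102: sizes 77, 55 bp.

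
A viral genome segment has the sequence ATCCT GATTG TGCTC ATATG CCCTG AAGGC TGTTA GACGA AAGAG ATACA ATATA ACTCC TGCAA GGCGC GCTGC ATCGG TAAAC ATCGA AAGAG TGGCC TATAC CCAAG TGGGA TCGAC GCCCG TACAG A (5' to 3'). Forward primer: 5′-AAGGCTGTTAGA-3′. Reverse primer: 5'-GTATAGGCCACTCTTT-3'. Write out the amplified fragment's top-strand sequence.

5'-AAGGCTGTTAGACGAAAGAGATACAATATAACTCCTGCAAGGCGCGCTGCATCGGTAAACATCGAAAGAGTGGCCTATAC-3'

Forward primer AAGGCTGTTAGA is found on the top strand at positions 26–37.
The reverse primer's reverse complement is AAAGAGTGGCCTATAC, which matches the template at positions 90–105.
The product is the template from position 26 through 105 (80 bp).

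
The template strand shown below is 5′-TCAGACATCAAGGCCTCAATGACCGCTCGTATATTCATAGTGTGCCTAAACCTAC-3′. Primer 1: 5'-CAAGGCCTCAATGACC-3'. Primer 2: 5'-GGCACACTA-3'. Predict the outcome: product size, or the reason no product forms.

Primer 1 (CAAGGCCTCAATGACC) matches the top strand at positions 9–24; it acts as a forward primer.
Primer 2's reverse complement is TAGTGTGCC, matching the top strand at positions 38–46; it acts as a reverse primer.
The 3' ends face each other across positions 9–46, giving a 38 bp product.

Yes — a 38 bp product.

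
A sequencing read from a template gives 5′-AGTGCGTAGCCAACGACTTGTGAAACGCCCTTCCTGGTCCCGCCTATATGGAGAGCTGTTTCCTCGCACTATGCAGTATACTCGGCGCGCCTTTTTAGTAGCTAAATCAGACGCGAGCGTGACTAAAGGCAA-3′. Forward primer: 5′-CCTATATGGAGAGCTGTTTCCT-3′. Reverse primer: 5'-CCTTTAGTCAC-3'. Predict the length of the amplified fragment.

87 bp

Scanning the template, CCTATATGGAGAGCTGTTTCCT occurs at positions 43–64; this primer anneals to the bottom strand there with its 3' end pointing downstream.
Reverse complement of the reverse primer: GTGACTAAAGG. This occurs on the top strand at positions 119–129.
The product runs from position 43 to position 129, so its length is 129 − 43 + 1 = 87 bp.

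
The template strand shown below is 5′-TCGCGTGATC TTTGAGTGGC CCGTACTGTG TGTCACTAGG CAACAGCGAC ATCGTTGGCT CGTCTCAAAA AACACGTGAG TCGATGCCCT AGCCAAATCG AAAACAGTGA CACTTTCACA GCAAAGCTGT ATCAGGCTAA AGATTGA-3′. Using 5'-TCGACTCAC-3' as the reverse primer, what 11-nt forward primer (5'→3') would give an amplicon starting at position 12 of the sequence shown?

The reverse primer's reverse complement GTGAGTCGA matches the template at positions 76–84; the product starts at position 12.
The forward primer is identical to the top strand over positions 12–22: TTGAGTGGCCC.

5'-TTGAGTGGCCC-3'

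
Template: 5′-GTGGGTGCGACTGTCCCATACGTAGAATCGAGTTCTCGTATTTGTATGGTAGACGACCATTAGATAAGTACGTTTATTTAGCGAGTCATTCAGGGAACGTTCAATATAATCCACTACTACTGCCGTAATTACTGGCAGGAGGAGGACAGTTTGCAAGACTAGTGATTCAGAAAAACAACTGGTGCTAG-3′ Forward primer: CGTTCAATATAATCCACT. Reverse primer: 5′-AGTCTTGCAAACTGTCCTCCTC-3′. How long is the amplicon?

Forward primer CGTTCAATATAATCCACT is found on the top strand at positions 98–115.
Taking the reverse complement of AGTCTTGCAAACTGTCCTCCTC gives GAGGAGGACAGTTTGCAAGACT, found at positions 139–160 on the template; the primer anneals here to the top strand with its 3' end pointing upstream.
Product length = (reverse-primer end) − (forward-primer start) + 1 = 160 − 98 + 1 = 63 bp.

63 bp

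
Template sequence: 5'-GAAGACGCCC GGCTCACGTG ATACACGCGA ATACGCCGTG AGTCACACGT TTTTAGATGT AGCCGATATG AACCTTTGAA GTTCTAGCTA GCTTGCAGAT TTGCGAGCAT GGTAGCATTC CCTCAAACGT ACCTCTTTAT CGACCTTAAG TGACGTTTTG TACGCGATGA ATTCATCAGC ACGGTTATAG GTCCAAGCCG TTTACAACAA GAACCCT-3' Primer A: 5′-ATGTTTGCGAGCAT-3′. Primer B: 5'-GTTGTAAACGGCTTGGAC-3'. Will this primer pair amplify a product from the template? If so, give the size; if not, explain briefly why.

Primer A (ATGTTTGCGAGCAT) does not match the top strand, and its reverse complement ATGCTCGCAAACAT does not match either.
With no annealing site for primer A, no amplification occurs.

No product — primer A has no binding site in the template.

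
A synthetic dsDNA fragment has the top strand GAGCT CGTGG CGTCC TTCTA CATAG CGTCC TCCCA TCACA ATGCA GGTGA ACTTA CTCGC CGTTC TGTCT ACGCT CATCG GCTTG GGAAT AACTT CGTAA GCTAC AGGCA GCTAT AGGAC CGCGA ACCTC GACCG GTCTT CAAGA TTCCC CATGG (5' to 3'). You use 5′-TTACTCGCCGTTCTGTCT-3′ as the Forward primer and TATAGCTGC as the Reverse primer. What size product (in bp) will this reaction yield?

Forward primer TTACTCGCCGTTCTGTCT is found on the top strand at positions 53–70.
Taking the reverse complement of TATAGCTGC gives GCAGCTATA, found at positions 108–116 on the template; the primer anneals here to the top strand with its 3' end pointing upstream.
Product length = (reverse-primer end) − (forward-primer start) + 1 = 116 − 53 + 1 = 64 bp.

64 bp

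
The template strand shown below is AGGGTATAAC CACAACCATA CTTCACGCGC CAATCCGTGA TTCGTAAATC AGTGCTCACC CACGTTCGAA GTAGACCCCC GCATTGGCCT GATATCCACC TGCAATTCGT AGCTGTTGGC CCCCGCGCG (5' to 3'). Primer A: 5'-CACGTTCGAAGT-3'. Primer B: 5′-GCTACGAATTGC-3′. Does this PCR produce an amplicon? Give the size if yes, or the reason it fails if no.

Yes — a 53 bp product.

Primer A (CACGTTCGAAGT) matches the top strand at positions 61–72; it acts as a forward primer.
Primer B's reverse complement is GCAATTCGTAGC, matching the top strand at positions 102–113; it acts as a reverse primer.
The 3' ends face each other across positions 61–113, giving a 53 bp product.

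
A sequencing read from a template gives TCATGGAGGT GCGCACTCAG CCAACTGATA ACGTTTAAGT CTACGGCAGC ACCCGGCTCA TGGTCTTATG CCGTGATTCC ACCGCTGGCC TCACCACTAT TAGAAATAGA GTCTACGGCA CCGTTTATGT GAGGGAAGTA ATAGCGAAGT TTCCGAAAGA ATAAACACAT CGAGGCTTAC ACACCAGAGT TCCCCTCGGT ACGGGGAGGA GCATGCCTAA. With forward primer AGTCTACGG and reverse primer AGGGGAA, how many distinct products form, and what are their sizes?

The forward primer AGTCTACGG matches the top strand at positions 38–46, 110–118.
The reverse primer's reverse complement is TTCCCCT, matching at positions 190–196.
Each forward site pairs with the reverse site to give a product ending at position 196: sizes 159, 87 bp.

Two products: 159 bp, 87 bp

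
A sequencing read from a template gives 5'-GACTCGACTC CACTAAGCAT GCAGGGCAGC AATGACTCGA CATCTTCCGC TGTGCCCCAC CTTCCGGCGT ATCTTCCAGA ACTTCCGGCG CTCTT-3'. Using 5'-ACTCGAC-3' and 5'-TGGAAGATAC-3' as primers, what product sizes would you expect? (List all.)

77 bp, 44 bp

The forward primer ACTCGAC matches the top strand at positions 2–8, 35–41.
The reverse primer's reverse complement is GTATCTTCCA, matching at positions 69–78.
Each forward site pairs with the reverse site to give a product ending at position 78: sizes 77, 44 bp.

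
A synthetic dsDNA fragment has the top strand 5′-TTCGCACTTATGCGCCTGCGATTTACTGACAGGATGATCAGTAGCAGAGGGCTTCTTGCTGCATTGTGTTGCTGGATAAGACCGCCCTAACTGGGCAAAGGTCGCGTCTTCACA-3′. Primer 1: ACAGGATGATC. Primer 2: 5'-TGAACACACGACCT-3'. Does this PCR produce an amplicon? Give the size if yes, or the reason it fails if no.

Primer 2 (TGAACACACGACCT) does not match the top strand, and its reverse complement AGGTCGTGTGTTCA does not match either.
With no annealing site for primer 2, no amplification occurs.

No product — primer 2 has no binding site in the template.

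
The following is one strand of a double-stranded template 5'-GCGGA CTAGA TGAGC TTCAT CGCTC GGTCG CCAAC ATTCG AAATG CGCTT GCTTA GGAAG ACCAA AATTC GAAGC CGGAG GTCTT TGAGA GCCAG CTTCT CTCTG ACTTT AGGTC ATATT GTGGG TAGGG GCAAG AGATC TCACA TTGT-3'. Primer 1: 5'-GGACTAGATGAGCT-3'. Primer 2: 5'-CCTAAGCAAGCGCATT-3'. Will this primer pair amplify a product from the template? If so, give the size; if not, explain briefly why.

Primer 1 (GGACTAGATGAGCT) matches the top strand at positions 3–16; it acts as a forward primer.
Primer 2's reverse complement is AATGCGCTTGCTTAGG, matching the top strand at positions 42–57; it acts as a reverse primer.
The 3' ends face each other across positions 3–57, giving a 55 bp product.

Yes — a 55 bp product.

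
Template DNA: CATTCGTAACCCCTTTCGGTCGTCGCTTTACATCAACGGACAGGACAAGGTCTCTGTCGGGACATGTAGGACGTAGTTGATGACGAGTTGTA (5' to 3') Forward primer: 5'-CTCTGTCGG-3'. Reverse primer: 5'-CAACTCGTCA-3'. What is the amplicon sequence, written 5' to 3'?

5'-CTCTGTCGGGACATGTAGGACGTAGTTGATGACGAGTTG-3'

Scanning the template, CTCTGTCGG occurs at positions 52–60; this primer anneals to the bottom strand there with its 3' end pointing downstream.
The reverse primer's reverse complement is TGACGAGTTG, which matches the template at positions 81–90.
The product is the template from position 52 through 90 (39 bp).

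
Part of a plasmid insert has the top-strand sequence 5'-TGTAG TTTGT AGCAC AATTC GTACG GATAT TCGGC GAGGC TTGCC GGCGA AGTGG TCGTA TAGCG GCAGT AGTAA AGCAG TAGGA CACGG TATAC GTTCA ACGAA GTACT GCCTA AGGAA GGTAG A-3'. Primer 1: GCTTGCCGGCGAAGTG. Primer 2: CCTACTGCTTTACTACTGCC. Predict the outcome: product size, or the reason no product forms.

Yes — a 46 bp product.

Primer 1 (GCTTGCCGGCGAAGTG) matches the top strand at positions 39–54; it acts as a forward primer.
Primer 2's reverse complement is GGCAGTAGTAAAGCAGTAGG, matching the top strand at positions 65–84; it acts as a reverse primer.
The 3' ends face each other across positions 39–84, giving a 46 bp product.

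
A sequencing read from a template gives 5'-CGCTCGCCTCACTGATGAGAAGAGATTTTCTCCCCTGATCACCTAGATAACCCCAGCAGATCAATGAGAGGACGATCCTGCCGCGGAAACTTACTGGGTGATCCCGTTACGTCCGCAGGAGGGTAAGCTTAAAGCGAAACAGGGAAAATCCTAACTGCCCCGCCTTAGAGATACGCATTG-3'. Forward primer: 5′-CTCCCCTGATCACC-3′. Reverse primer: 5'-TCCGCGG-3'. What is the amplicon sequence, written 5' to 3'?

5'-CTCCCCTGATCACCTAGATAACCCCAGCAGATCAATGAGAGGACGATCCTGCCGCGGA-3'

The forward primer matches the template at positions 30–43.
Reverse complement of the reverse primer: CCGCGGA. This occurs on the top strand at positions 81–87.
The product is the template from position 30 through 87 (58 bp).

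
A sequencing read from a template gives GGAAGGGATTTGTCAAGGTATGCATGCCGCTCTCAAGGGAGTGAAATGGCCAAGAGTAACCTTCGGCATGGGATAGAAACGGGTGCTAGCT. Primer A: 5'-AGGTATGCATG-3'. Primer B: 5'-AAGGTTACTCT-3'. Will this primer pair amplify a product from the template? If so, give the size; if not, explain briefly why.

Yes — a 48 bp product.

Primer A (AGGTATGCATG) matches the top strand at positions 16–26; it acts as a forward primer.
Primer B's reverse complement is AGAGTAACCTT, matching the top strand at positions 53–63; it acts as a reverse primer.
The 3' ends face each other across positions 16–63, giving a 48 bp product.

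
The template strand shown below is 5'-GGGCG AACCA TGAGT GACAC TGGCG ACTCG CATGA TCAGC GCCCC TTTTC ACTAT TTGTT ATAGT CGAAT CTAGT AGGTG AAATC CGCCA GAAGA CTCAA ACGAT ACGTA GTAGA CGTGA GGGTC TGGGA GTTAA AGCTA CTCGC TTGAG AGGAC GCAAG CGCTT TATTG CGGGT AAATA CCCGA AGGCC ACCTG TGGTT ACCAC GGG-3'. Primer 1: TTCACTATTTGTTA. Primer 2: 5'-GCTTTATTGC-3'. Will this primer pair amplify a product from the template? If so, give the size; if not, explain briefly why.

Primer 1 (TTCACTATTTGTTA) matches the top strand at positions 48–61 (3' end points downstream).
Primer 2 (GCTTTATTGC) also matches the top strand directly, at positions 162–171 — its reverse complement GCAATAAAGC is not present.
Both primers anneal to the bottom strand with 3' ends pointing the same way, so neither can prime synthesis back toward the other.

No product — both primers anneal to the same strand and extend in the same direction.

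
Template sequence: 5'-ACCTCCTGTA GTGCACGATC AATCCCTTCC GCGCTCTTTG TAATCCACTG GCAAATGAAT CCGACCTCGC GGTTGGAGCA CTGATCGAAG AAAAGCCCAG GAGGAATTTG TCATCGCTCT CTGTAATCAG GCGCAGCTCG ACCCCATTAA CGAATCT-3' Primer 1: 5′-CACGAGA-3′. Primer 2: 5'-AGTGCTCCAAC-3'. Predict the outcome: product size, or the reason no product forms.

Primer 1 (CACGAGA) does not match the top strand, and its reverse complement TCTCGTG does not match either.
With no annealing site for primer 1, no amplification occurs.

No product — primer 1 has no binding site in the template.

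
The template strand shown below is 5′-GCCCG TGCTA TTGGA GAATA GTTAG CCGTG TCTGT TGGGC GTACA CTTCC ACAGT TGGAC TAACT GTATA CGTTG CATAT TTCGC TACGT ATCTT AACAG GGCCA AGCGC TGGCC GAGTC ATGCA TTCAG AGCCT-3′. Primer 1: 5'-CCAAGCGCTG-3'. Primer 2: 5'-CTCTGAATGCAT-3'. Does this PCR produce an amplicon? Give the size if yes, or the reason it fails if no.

Yes — a 30 bp product.

Primer 1 (CCAAGCGCTG) matches the top strand at positions 103–112; it acts as a forward primer.
Primer 2's reverse complement is ATGCATTCAGAG, matching the top strand at positions 121–132; it acts as a reverse primer.
The 3' ends face each other across positions 103–132, giving a 30 bp product.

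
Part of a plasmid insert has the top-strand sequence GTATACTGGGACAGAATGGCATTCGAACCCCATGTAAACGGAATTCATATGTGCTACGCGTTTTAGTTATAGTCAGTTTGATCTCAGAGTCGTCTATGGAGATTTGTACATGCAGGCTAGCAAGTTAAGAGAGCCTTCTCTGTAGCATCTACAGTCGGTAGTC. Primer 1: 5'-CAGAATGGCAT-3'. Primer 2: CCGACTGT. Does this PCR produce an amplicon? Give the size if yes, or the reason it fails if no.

Primer 1 (CAGAATGGCAT) matches the top strand at positions 12–22; it acts as a forward primer.
Primer 2's reverse complement is ACAGTCGG, matching the top strand at positions 151–158; it acts as a reverse primer.
The 3' ends face each other across positions 12–158, giving a 147 bp product.

Yes — a 147 bp product.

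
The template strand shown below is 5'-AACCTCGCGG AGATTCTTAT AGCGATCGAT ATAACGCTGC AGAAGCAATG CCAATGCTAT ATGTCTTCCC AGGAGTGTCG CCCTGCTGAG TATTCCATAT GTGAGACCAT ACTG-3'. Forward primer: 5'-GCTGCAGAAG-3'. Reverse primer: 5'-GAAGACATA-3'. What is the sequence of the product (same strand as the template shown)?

The forward primer matches the template at positions 36–45.
The reverse primer's reverse complement is TATGTCTTC, which matches the template at positions 60–68.
The product is the template from position 36 through 68 (33 bp).

5'-GCTGCAGAAGCAATGCCAATGCTATATGTCTTC-3'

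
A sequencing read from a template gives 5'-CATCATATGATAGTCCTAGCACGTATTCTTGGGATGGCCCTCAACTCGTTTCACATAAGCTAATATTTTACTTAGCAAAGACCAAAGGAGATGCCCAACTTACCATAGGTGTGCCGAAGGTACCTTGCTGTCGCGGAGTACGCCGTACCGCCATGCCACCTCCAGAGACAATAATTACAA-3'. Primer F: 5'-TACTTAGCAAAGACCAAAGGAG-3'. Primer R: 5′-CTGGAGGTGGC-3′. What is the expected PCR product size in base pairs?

Forward primer TACTTAGCAAAGACCAAAGGAG is found on the top strand at positions 69–90.
Taking the reverse complement of CTGGAGGTGGC gives GCCACCTCCAG, found at positions 155–165 on the template; the primer anneals here to the top strand with its 3' end pointing upstream.
Amplicon spans positions 69–165: 97 bp.

97 bp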